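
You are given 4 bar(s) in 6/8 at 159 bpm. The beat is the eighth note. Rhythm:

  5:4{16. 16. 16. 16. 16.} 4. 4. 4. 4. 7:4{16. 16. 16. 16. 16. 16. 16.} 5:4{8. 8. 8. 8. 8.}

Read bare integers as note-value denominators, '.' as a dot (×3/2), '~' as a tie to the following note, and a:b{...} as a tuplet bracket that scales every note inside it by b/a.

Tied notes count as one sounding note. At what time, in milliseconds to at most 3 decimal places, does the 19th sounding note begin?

note 19 onset = 102/5b = 7698.113ms

1. 0.0ms @ 0 + 226.415ms (3/5)
2. 226.415ms @ 3/5 + 226.415ms (3/5)
3. 452.83ms @ 6/5 + 226.415ms (3/5)
4. 679.245ms @ 9/5 + 226.415ms (3/5)
5. 905.66ms @ 12/5 + 226.415ms (3/5)
6. 1132.075ms @ 3 + 1132.075ms (3)
7. 2264.151ms @ 6 + 1132.075ms (3)
8. 3396.226ms @ 9 + 1132.075ms (3)
9. 4528.302ms @ 12 + 1132.075ms (3)
10. 5660.377ms @ 15 + 161.725ms (3/7)
11. 5822.102ms @ 108/7 + 161.725ms (3/7)
12. 5983.827ms @ 111/7 + 161.725ms (3/7)
13. 6145.553ms @ 114/7 + 161.725ms (3/7)
14. 6307.278ms @ 117/7 + 161.725ms (3/7)
15. 6469.003ms @ 120/7 + 161.725ms (3/7)
16. 6630.728ms @ 123/7 + 161.725ms (3/7)
17. 6792.453ms @ 18 + 452.83ms (6/5)
18. 7245.283ms @ 96/5 + 452.83ms (6/5)
19. 7698.113ms @ 102/5 + 452.83ms (6/5)
20. 8150.943ms @ 108/5 + 452.83ms (6/5)
21. 8603.774ms @ 114/5 + 452.83ms (6/5)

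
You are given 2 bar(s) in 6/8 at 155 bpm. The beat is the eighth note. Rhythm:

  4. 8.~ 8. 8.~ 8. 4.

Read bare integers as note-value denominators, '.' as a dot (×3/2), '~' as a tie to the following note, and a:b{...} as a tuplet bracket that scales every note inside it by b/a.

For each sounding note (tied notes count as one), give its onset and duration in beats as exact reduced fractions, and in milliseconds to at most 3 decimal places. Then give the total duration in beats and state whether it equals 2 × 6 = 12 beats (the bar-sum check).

1) 0.0ms=0b +1161.29ms=3b
2) 1161.29ms=3b +1161.29ms=3b
3) 2322.581ms=6b +1161.29ms=3b
4) 3483.871ms=9b +1161.29ms=3b
Σ=12b of 12 (155bpm 6/8) — PASS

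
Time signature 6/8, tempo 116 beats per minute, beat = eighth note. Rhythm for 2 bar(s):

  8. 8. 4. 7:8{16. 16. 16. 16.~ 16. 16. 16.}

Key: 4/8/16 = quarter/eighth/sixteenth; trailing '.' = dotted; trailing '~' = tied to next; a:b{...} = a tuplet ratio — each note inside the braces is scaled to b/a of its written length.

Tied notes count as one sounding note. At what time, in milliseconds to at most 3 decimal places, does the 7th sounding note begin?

1. 0.0ms @ 0 + 775.862ms (3/2)
2. 775.862ms @ 3/2 + 775.862ms (3/2)
3. 1551.724ms @ 3 + 1551.724ms (3)
4. 3103.448ms @ 6 + 443.35ms (6/7)
5. 3546.798ms @ 48/7 + 443.35ms (6/7)
6. 3990.148ms @ 54/7 + 443.35ms (6/7)
7. 4433.498ms @ 60/7 + 886.7ms (12/7)
8. 5320.197ms @ 72/7 + 443.35ms (6/7)
9. 5763.547ms @ 78/7 + 443.35ms (6/7)

note 7 onset = 60/7b = 4433.498ms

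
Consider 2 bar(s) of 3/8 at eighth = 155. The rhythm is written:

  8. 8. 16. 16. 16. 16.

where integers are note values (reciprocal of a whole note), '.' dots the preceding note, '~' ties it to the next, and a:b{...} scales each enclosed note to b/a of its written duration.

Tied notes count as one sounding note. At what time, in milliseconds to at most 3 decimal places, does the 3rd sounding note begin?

1. 0.0ms @ 0 + 580.645ms (3/2)
2. 580.645ms @ 3/2 + 580.645ms (3/2)
3. 1161.29ms @ 3 + 290.323ms (3/4)
4. 1451.613ms @ 15/4 + 290.323ms (3/4)
5. 1741.935ms @ 9/2 + 290.323ms (3/4)
6. 2032.258ms @ 21/4 + 290.323ms (3/4)

note 3 onset = 3b = 1161.29ms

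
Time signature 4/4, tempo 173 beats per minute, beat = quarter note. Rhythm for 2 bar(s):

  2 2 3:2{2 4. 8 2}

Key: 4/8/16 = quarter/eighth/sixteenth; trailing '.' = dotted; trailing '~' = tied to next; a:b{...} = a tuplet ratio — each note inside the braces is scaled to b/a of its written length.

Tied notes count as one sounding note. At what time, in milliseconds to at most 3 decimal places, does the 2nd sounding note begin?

note 2 onset = 2b = 693.642ms

1. 0.0ms @ 0 + 693.642ms (2)
2. 693.642ms @ 2 + 693.642ms (2)
3. 1387.283ms @ 4 + 462.428ms (4/3)
4. 1849.711ms @ 16/3 + 346.821ms (1)
5. 2196.532ms @ 19/3 + 115.607ms (1/3)
6. 2312.139ms @ 20/3 + 462.428ms (4/3)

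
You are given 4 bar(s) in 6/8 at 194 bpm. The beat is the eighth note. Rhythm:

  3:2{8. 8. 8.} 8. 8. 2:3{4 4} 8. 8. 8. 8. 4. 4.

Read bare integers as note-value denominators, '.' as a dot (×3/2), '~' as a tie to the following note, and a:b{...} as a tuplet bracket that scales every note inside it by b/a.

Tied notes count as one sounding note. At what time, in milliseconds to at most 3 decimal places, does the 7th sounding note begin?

1. 0.0ms @ 0 + 309.278ms (1)
2. 309.278ms @ 1 + 309.278ms (1)
3. 618.557ms @ 2 + 309.278ms (1)
4. 927.835ms @ 3 + 463.918ms (3/2)
5. 1391.753ms @ 9/2 + 463.918ms (3/2)
6. 1855.67ms @ 6 + 927.835ms (3)
7. 2783.505ms @ 9 + 927.835ms (3)
8. 3711.34ms @ 12 + 463.918ms (3/2)
9. 4175.258ms @ 27/2 + 463.918ms (3/2)
10. 4639.175ms @ 15 + 463.918ms (3/2)
11. 5103.093ms @ 33/2 + 463.918ms (3/2)
12. 5567.01ms @ 18 + 927.835ms (3)
13. 6494.845ms @ 21 + 927.835ms (3)

note 7 onset = 9b = 2783.505ms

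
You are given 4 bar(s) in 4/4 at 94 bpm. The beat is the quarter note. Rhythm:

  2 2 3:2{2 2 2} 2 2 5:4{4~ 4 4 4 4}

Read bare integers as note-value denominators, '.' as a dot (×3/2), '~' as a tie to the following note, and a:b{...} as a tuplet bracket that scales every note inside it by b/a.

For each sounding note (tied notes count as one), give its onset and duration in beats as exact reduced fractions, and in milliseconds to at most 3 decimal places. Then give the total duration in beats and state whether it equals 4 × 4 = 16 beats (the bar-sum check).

1) 0.0ms=0b +1276.596ms=2b
2) 1276.596ms=2b +1276.596ms=2b
3) 2553.191ms=4b +851.064ms=4/3b
4) 3404.255ms=16/3b +851.064ms=4/3b
5) 4255.319ms=20/3b +851.064ms=4/3b
6) 5106.383ms=8b +1276.596ms=2b
7) 6382.979ms=10b +1276.596ms=2b
8) 7659.574ms=12b +1021.277ms=8/5b
9) 8680.851ms=68/5b +510.638ms=4/5b
10) 9191.489ms=72/5b +510.638ms=4/5b
11) 9702.128ms=76/5b +510.638ms=4/5b
Σ=16b of 16 (94bpm 4/4) — PASS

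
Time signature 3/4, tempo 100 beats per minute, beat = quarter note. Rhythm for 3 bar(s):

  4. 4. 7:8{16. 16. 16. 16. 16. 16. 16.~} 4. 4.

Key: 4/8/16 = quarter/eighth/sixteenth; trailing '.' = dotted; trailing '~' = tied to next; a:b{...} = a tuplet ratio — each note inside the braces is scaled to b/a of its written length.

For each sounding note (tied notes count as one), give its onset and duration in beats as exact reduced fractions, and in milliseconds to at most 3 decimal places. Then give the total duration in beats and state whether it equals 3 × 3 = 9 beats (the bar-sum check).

1) 0.0ms=0b +900.0ms=3/2b
2) 900.0ms=3/2b +900.0ms=3/2b
3) 1800.0ms=3b +257.143ms=3/7b
4) 2057.143ms=24/7b +257.143ms=3/7b
5) 2314.286ms=27/7b +257.143ms=3/7b
6) 2571.429ms=30/7b +257.143ms=3/7b
7) 2828.571ms=33/7b +257.143ms=3/7b
8) 3085.714ms=36/7b +257.143ms=3/7b
9) 3342.857ms=39/7b +1157.143ms=27/14b
10) 4500.0ms=15/2b +900.0ms=3/2b
Σ=9b of 9 (100bpm 3/4) — PASS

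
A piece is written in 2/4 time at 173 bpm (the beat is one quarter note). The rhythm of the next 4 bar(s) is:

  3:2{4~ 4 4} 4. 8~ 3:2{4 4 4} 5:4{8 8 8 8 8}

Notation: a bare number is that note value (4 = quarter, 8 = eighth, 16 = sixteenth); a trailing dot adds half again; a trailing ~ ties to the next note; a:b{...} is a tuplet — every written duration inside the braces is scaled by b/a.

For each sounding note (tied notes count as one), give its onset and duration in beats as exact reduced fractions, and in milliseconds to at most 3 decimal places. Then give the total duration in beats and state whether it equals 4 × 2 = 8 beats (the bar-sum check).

1) 0.0ms=0b +462.428ms=4/3b
2) 462.428ms=4/3b +231.214ms=2/3b
3) 693.642ms=2b +520.231ms=3/2b
4) 1213.873ms=7/2b +404.624ms=7/6b
5) 1618.497ms=14/3b +231.214ms=2/3b
6) 1849.711ms=16/3b +231.214ms=2/3b
7) 2080.925ms=6b +138.728ms=2/5b
8) 2219.653ms=32/5b +138.728ms=2/5b
9) 2358.382ms=34/5b +138.728ms=2/5b
10) 2497.11ms=36/5b +138.728ms=2/5b
11) 2635.838ms=38/5b +138.728ms=2/5b
Σ=8b of 8 (173bpm 2/4) — PASS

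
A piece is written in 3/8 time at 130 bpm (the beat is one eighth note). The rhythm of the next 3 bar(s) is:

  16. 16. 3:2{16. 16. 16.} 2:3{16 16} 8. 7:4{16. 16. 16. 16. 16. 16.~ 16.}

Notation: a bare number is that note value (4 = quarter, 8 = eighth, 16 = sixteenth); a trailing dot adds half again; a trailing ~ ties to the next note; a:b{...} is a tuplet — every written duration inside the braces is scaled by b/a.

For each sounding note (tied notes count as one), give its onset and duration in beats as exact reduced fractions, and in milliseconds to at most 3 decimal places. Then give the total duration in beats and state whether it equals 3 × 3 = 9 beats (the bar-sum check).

1) 0.0ms=0b +346.154ms=3/4b
2) 346.154ms=3/4b +346.154ms=3/4b
3) 692.308ms=3/2b +230.769ms=1/2b
4) 923.077ms=2b +230.769ms=1/2b
5) 1153.846ms=5/2b +230.769ms=1/2b
6) 1384.615ms=3b +346.154ms=3/4b
7) 1730.769ms=15/4b +346.154ms=3/4b
8) 2076.923ms=9/2b +692.308ms=3/2b
9) 2769.231ms=6b +197.802ms=3/7b
10) 2967.033ms=45/7b +197.802ms=3/7b
11) 3164.835ms=48/7b +197.802ms=3/7b
12) 3362.637ms=51/7b +197.802ms=3/7b
13) 3560.44ms=54/7b +197.802ms=3/7b
14) 3758.242ms=57/7b +395.604ms=6/7b
Σ=9b of 9 (130bpm 3/8) — PASS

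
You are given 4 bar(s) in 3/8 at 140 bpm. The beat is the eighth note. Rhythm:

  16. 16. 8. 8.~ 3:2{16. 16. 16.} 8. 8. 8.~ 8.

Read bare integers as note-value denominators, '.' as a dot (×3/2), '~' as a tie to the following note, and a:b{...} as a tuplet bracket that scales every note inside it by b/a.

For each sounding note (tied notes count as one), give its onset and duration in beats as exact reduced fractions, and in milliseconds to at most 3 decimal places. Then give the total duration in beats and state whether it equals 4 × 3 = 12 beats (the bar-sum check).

1) 0.0ms=0b +321.429ms=3/4b
2) 321.429ms=3/4b +321.429ms=3/4b
3) 642.857ms=3/2b +642.857ms=3/2b
4) 1285.714ms=3b +857.143ms=2b
5) 2142.857ms=5b +214.286ms=1/2b
6) 2357.143ms=11/2b +214.286ms=1/2b
7) 2571.429ms=6b +642.857ms=3/2b
8) 3214.286ms=15/2b +642.857ms=3/2b
9) 3857.143ms=9b +1285.714ms=3b
Σ=12b of 12 (140bpm 3/8) — PASS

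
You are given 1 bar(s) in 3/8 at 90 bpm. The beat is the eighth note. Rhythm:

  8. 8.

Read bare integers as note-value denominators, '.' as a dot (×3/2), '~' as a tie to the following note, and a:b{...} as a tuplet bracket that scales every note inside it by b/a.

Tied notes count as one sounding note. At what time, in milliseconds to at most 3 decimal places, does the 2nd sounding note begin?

note 2 onset = 3/2b = 1000.0ms

1. 0.0ms @ 0 + 1000.0ms (3/2)
2. 1000.0ms @ 3/2 + 1000.0ms (3/2)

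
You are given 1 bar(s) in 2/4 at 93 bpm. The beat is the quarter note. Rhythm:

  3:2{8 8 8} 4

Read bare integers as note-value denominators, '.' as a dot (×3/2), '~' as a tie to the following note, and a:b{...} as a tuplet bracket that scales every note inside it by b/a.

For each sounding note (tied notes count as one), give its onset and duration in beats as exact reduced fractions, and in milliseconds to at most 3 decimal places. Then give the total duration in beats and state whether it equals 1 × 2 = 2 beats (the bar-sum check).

1) 0.0ms=0b +215.054ms=1/3b
2) 215.054ms=1/3b +215.054ms=1/3b
3) 430.108ms=2/3b +215.054ms=1/3b
4) 645.161ms=1b +645.161ms=1b
Σ=2b of 2 (93bpm 2/4) — PASS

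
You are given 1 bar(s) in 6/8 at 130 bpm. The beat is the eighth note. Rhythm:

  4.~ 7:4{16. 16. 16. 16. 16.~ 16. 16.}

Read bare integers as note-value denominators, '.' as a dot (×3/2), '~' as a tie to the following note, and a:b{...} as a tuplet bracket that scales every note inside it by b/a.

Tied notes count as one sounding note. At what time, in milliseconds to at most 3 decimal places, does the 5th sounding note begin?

note 5 onset = 33/7b = 2175.824ms

1. 0.0ms @ 0 + 1582.418ms (24/7)
2. 1582.418ms @ 24/7 + 197.802ms (3/7)
3. 1780.22ms @ 27/7 + 197.802ms (3/7)
4. 1978.022ms @ 30/7 + 197.802ms (3/7)
5. 2175.824ms @ 33/7 + 395.604ms (6/7)
6. 2571.429ms @ 39/7 + 197.802ms (3/7)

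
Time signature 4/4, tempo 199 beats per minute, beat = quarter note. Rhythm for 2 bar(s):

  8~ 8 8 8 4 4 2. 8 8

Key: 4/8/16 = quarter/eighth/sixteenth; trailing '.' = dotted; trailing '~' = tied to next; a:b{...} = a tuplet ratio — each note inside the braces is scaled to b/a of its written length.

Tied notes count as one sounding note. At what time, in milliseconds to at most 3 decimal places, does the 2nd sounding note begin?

1. 0.0ms @ 0 + 301.508ms (1)
2. 301.508ms @ 1 + 150.754ms (1/2)
3. 452.261ms @ 3/2 + 150.754ms (1/2)
4. 603.015ms @ 2 + 301.508ms (1)
5. 904.523ms @ 3 + 301.508ms (1)
6. 1206.03ms @ 4 + 904.523ms (3)
7. 2110.553ms @ 7 + 150.754ms (1/2)
8. 2261.307ms @ 15/2 + 150.754ms (1/2)

note 2 onset = 1b = 301.508ms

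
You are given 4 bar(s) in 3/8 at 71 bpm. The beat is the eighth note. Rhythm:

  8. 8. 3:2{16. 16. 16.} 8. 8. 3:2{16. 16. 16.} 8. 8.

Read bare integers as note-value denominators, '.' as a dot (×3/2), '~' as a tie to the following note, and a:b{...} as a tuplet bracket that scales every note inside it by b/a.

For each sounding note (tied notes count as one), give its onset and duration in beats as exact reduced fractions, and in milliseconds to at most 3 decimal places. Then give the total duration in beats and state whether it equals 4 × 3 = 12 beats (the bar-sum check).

1) 0.0ms=0b +1267.606ms=3/2b
2) 1267.606ms=3/2b +1267.606ms=3/2b
3) 2535.211ms=3b +422.535ms=1/2b
4) 2957.746ms=7/2b +422.535ms=1/2b
5) 3380.282ms=4b +422.535ms=1/2b
6) 3802.817ms=9/2b +1267.606ms=3/2b
7) 5070.423ms=6b +1267.606ms=3/2b
8) 6338.028ms=15/2b +422.535ms=1/2b
9) 6760.563ms=8b +422.535ms=1/2b
10) 7183.099ms=17/2b +422.535ms=1/2b
11) 7605.634ms=9b +1267.606ms=3/2b
12) 8873.239ms=21/2b +1267.606ms=3/2b
Σ=12b of 12 (71bpm 3/8) — PASS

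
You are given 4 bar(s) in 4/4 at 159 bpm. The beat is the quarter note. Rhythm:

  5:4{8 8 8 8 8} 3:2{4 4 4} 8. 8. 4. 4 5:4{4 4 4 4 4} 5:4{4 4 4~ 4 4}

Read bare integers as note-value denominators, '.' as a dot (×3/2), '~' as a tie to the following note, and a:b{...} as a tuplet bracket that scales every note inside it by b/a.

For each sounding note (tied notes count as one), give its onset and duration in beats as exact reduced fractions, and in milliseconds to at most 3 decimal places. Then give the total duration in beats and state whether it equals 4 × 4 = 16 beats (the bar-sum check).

1) 0.0ms=0b +150.943ms=2/5b
2) 150.943ms=2/5b +150.943ms=2/5b
3) 301.887ms=4/5b +150.943ms=2/5b
4) 452.83ms=6/5b +150.943ms=2/5b
5) 603.774ms=8/5b +150.943ms=2/5b
6) 754.717ms=2b +251.572ms=2/3b
7) 1006.289ms=8/3b +251.572ms=2/3b
8) 1257.862ms=10/3b +251.572ms=2/3b
9) 1509.434ms=4b +283.019ms=3/4b
10) 1792.453ms=19/4b +283.019ms=3/4b
11) 2075.472ms=11/2b +566.038ms=3/2b
12) 2641.509ms=7b +377.358ms=1b
13) 3018.868ms=8b +301.887ms=4/5b
14) 3320.755ms=44/5b +301.887ms=4/5b
15) 3622.642ms=48/5b +301.887ms=4/5b
16) 3924.528ms=52/5b +301.887ms=4/5b
17) 4226.415ms=56/5b +301.887ms=4/5b
18) 4528.302ms=12b +301.887ms=4/5b
19) 4830.189ms=64/5b +301.887ms=4/5b
20) 5132.075ms=68/5b +603.774ms=8/5b
21) 5735.849ms=76/5b +301.887ms=4/5b
Σ=16b of 16 (159bpm 4/4) — PASS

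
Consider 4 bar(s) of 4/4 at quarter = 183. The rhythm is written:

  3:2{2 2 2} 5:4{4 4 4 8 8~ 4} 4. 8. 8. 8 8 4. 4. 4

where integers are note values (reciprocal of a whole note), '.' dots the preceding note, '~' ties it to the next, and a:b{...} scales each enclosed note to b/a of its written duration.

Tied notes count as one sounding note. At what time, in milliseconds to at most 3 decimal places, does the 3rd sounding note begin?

1. 0.0ms @ 0 + 437.158ms (4/3)
2. 437.158ms @ 4/3 + 437.158ms (4/3)
3. 874.317ms @ 8/3 + 437.158ms (4/3)
4. 1311.475ms @ 4 + 262.295ms (4/5)
5. 1573.77ms @ 24/5 + 262.295ms (4/5)
6. 1836.066ms @ 28/5 + 262.295ms (4/5)
7. 2098.361ms @ 32/5 + 131.148ms (2/5)
8. 2229.508ms @ 34/5 + 393.443ms (6/5)
9. 2622.951ms @ 8 + 491.803ms (3/2)
10. 3114.754ms @ 19/2 + 245.902ms (3/4)
11. 3360.656ms @ 41/4 + 245.902ms (3/4)
12. 3606.557ms @ 11 + 163.934ms (1/2)
13. 3770.492ms @ 23/2 + 163.934ms (1/2)
14. 3934.426ms @ 12 + 491.803ms (3/2)
15. 4426.23ms @ 27/2 + 491.803ms (3/2)
16. 4918.033ms @ 15 + 327.869ms (1)

note 3 onset = 8/3b = 874.317ms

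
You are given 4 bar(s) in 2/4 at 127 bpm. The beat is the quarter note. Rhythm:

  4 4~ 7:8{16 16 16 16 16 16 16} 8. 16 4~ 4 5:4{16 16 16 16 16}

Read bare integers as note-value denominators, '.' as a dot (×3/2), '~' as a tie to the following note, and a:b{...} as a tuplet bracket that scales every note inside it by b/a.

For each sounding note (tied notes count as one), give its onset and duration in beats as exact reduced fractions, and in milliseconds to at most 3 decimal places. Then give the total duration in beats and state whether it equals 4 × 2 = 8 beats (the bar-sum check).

1) 0.0ms=0b +472.441ms=1b
2) 472.441ms=1b +607.424ms=9/7b
3) 1079.865ms=16/7b +134.983ms=2/7b
4) 1214.848ms=18/7b +134.983ms=2/7b
5) 1349.831ms=20/7b +134.983ms=2/7b
6) 1484.814ms=22/7b +134.983ms=2/7b
7) 1619.798ms=24/7b +134.983ms=2/7b
8) 1754.781ms=26/7b +134.983ms=2/7b
9) 1889.764ms=4b +354.331ms=3/4b
10) 2244.094ms=19/4b +118.11ms=1/4b
11) 2362.205ms=5b +944.882ms=2b
12) 3307.087ms=7b +94.488ms=1/5b
13) 3401.575ms=36/5b +94.488ms=1/5b
14) 3496.063ms=37/5b +94.488ms=1/5b
15) 3590.551ms=38/5b +94.488ms=1/5b
16) 3685.039ms=39/5b +94.488ms=1/5b
Σ=8b of 8 (127bpm 2/4) — PASS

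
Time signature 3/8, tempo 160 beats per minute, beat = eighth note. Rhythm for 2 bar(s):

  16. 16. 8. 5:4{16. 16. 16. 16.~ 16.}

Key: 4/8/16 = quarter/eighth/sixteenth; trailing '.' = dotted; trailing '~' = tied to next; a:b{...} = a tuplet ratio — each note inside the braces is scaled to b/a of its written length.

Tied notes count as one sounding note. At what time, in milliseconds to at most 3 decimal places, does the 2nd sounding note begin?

1. 0.0ms @ 0 + 281.25ms (3/4)
2. 281.25ms @ 3/4 + 281.25ms (3/4)
3. 562.5ms @ 3/2 + 562.5ms (3/2)
4. 1125.0ms @ 3 + 225.0ms (3/5)
5. 1350.0ms @ 18/5 + 225.0ms (3/5)
6. 1575.0ms @ 21/5 + 225.0ms (3/5)
7. 1800.0ms @ 24/5 + 450.0ms (6/5)

note 2 onset = 3/4b = 281.25ms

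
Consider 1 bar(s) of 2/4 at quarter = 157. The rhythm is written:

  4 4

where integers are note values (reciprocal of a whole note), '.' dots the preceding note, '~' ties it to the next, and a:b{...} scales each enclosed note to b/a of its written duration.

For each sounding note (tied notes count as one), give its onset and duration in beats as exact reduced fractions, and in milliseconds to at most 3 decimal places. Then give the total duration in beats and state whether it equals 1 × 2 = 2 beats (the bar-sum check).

1) 0.0ms=0b +382.166ms=1b
2) 382.166ms=1b +382.166ms=1b
Σ=2b of 2 (157bpm 2/4) — PASS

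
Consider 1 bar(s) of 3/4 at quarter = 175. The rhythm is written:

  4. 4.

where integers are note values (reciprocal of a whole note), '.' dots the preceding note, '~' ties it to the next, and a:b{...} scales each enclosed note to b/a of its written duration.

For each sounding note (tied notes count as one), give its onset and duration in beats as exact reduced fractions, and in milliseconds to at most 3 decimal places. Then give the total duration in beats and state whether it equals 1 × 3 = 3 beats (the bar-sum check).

1) 0.0ms=0b +514.286ms=3/2b
2) 514.286ms=3/2b +514.286ms=3/2b
Σ=3b of 3 (175bpm 3/4) — PASS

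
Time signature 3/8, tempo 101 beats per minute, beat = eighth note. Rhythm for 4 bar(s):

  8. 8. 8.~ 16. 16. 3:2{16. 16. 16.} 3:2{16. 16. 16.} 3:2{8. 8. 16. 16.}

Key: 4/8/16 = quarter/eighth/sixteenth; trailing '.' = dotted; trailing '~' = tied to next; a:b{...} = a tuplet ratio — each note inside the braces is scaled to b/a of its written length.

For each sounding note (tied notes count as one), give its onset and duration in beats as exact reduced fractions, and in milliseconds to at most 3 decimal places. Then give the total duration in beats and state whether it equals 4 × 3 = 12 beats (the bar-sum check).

1) 0.0ms=0b +891.089ms=3/2b
2) 891.089ms=3/2b +891.089ms=3/2b
3) 1782.178ms=3b +1336.634ms=9/4b
4) 3118.812ms=21/4b +445.545ms=3/4b
5) 3564.356ms=6b +297.03ms=1/2b
6) 3861.386ms=13/2b +297.03ms=1/2b
7) 4158.416ms=7b +297.03ms=1/2b
8) 4455.446ms=15/2b +297.03ms=1/2b
9) 4752.475ms=8b +297.03ms=1/2b
10) 5049.505ms=17/2b +297.03ms=1/2b
11) 5346.535ms=9b +594.059ms=1b
12) 5940.594ms=10b +594.059ms=1b
13) 6534.653ms=11b +297.03ms=1/2b
14) 6831.683ms=23/2b +297.03ms=1/2b
Σ=12b of 12 (101bpm 3/8) — PASS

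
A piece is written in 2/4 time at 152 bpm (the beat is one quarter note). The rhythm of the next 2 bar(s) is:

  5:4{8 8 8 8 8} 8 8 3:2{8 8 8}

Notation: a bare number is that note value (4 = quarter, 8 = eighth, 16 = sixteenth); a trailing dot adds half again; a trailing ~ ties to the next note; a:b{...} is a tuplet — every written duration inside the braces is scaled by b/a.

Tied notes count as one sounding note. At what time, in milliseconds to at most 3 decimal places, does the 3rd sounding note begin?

1. 0.0ms @ 0 + 157.895ms (2/5)
2. 157.895ms @ 2/5 + 157.895ms (2/5)
3. 315.789ms @ 4/5 + 157.895ms (2/5)
4. 473.684ms @ 6/5 + 157.895ms (2/5)
5. 631.579ms @ 8/5 + 157.895ms (2/5)
6. 789.474ms @ 2 + 197.368ms (1/2)
7. 986.842ms @ 5/2 + 197.368ms (1/2)
8. 1184.211ms @ 3 + 131.579ms (1/3)
9. 1315.789ms @ 10/3 + 131.579ms (1/3)
10. 1447.368ms @ 11/3 + 131.579ms (1/3)

note 3 onset = 4/5b = 315.789ms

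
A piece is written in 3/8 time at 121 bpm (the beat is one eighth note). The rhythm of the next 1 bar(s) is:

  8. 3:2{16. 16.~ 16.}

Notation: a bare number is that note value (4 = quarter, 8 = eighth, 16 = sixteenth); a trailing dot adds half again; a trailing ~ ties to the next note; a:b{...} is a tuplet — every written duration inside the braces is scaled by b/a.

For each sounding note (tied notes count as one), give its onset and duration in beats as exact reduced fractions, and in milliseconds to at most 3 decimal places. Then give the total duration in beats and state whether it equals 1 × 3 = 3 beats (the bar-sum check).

1) 0.0ms=0b +743.802ms=3/2b
2) 743.802ms=3/2b +247.934ms=1/2b
3) 991.736ms=2b +495.868ms=1b
Σ=3b of 3 (121bpm 3/8) — PASS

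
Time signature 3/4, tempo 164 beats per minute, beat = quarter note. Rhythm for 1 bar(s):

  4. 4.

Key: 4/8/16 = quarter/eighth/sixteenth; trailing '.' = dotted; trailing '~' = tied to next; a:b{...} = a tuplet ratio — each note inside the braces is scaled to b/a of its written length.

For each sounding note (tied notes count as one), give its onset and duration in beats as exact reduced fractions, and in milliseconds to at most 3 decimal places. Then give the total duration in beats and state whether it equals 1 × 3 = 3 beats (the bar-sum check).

1) 0.0ms=0b +548.78ms=3/2b
2) 548.78ms=3/2b +548.78ms=3/2b
Σ=3b of 3 (164bpm 3/4) — PASS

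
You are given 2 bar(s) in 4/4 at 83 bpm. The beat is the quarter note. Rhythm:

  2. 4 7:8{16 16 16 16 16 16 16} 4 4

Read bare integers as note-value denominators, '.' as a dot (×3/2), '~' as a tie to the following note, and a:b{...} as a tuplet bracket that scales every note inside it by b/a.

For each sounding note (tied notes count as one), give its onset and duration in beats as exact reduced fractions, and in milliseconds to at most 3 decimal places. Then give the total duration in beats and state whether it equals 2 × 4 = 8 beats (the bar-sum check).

1) 0.0ms=0b +2168.675ms=3b
2) 2168.675ms=3b +722.892ms=1b
3) 2891.566ms=4b +206.54ms=2/7b
4) 3098.107ms=30/7b +206.54ms=2/7b
5) 3304.647ms=32/7b +206.54ms=2/7b
6) 3511.188ms=34/7b +206.54ms=2/7b
7) 3717.728ms=36/7b +206.54ms=2/7b
8) 3924.269ms=38/7b +206.54ms=2/7b
9) 4130.809ms=40/7b +206.54ms=2/7b
10) 4337.349ms=6b +722.892ms=1b
11) 5060.241ms=7b +722.892ms=1b
Σ=8b of 8 (83bpm 4/4) — PASS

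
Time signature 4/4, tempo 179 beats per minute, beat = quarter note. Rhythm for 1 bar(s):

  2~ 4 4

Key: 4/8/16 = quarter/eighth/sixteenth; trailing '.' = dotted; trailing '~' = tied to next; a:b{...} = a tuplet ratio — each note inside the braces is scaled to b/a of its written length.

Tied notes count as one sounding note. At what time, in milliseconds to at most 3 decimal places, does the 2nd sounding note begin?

note 2 onset = 3b = 1005.587ms

1. 0.0ms @ 0 + 1005.587ms (3)
2. 1005.587ms @ 3 + 335.196ms (1)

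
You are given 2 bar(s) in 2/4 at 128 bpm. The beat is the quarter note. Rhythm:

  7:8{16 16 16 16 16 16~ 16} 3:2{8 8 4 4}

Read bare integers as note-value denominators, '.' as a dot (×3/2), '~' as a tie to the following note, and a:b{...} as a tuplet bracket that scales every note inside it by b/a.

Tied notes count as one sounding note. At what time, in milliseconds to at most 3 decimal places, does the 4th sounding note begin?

1. 0.0ms @ 0 + 133.929ms (2/7)
2. 133.929ms @ 2/7 + 133.929ms (2/7)
3. 267.857ms @ 4/7 + 133.929ms (2/7)
4. 401.786ms @ 6/7 + 133.929ms (2/7)
5. 535.714ms @ 8/7 + 133.929ms (2/7)
6. 669.643ms @ 10/7 + 267.857ms (4/7)
7. 937.5ms @ 2 + 156.25ms (1/3)
8. 1093.75ms @ 7/3 + 156.25ms (1/3)
9. 1250.0ms @ 8/3 + 312.5ms (2/3)
10. 1562.5ms @ 10/3 + 312.5ms (2/3)

note 4 onset = 6/7b = 401.786ms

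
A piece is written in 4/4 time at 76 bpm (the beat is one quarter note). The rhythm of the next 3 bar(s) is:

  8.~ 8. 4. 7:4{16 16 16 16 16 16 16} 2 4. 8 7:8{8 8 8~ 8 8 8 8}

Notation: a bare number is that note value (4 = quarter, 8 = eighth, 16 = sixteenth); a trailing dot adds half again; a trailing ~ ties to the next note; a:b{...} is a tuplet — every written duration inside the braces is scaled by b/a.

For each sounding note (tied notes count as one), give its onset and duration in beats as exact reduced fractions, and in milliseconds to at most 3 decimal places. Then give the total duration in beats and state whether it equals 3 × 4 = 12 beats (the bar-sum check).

1) 0.0ms=0b +1184.211ms=3/2b
2) 1184.211ms=3/2b +1184.211ms=3/2b
3) 2368.421ms=3b +112.782ms=1/7b
4) 2481.203ms=22/7b +112.782ms=1/7b
5) 2593.985ms=23/7b +112.782ms=1/7b
6) 2706.767ms=24/7b +112.782ms=1/7b
7) 2819.549ms=25/7b +112.782ms=1/7b
8) 2932.331ms=26/7b +112.782ms=1/7b
9) 3045.113ms=27/7b +112.782ms=1/7b
10) 3157.895ms=4b +1578.947ms=2b
11) 4736.842ms=6b +1184.211ms=3/2b
12) 5921.053ms=15/2b +394.737ms=1/2b
13) 6315.789ms=8b +451.128ms=4/7b
14) 6766.917ms=60/7b +451.128ms=4/7b
15) 7218.045ms=64/7b +902.256ms=8/7b
16) 8120.301ms=72/7b +451.128ms=4/7b
17) 8571.429ms=76/7b +451.128ms=4/7b
18) 9022.556ms=80/7b +451.128ms=4/7b
Σ=12b of 12 (76bpm 4/4) — PASS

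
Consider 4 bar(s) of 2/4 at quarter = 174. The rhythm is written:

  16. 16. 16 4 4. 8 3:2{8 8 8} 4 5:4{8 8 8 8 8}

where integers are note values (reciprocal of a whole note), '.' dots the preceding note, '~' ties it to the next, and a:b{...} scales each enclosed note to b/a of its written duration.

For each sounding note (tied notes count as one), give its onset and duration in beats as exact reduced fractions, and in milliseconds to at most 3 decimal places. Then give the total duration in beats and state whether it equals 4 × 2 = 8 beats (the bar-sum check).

1) 0.0ms=0b +129.31ms=3/8b
2) 129.31ms=3/8b +129.31ms=3/8b
3) 258.621ms=3/4b +86.207ms=1/4b
4) 344.828ms=1b +344.828ms=1b
5) 689.655ms=2b +517.241ms=3/2b
6) 1206.897ms=7/2b +172.414ms=1/2b
7) 1379.31ms=4b +114.943ms=1/3b
8) 1494.253ms=13/3b +114.943ms=1/3b
9) 1609.195ms=14/3b +114.943ms=1/3b
10) 1724.138ms=5b +344.828ms=1b
11) 2068.966ms=6b +137.931ms=2/5b
12) 2206.897ms=32/5b +137.931ms=2/5b
13) 2344.828ms=34/5b +137.931ms=2/5b
14) 2482.759ms=36/5b +137.931ms=2/5b
15) 2620.69ms=38/5b +137.931ms=2/5b
Σ=8b of 8 (174bpm 2/4) — PASS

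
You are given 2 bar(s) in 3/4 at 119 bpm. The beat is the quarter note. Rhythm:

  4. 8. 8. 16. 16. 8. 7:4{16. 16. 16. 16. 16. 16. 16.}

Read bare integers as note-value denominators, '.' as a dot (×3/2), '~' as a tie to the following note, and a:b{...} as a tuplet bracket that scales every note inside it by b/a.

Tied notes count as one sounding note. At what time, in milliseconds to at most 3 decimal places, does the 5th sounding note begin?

note 5 onset = 27/8b = 1701.681ms

1. 0.0ms @ 0 + 756.303ms (3/2)
2. 756.303ms @ 3/2 + 378.151ms (3/4)
3. 1134.454ms @ 9/4 + 378.151ms (3/4)
4. 1512.605ms @ 3 + 189.076ms (3/8)
5. 1701.681ms @ 27/8 + 189.076ms (3/8)
6. 1890.756ms @ 15/4 + 378.151ms (3/4)
7. 2268.908ms @ 9/2 + 108.043ms (3/14)
8. 2376.951ms @ 33/7 + 108.043ms (3/14)
9. 2484.994ms @ 69/14 + 108.043ms (3/14)
10. 2593.037ms @ 36/7 + 108.043ms (3/14)
11. 2701.08ms @ 75/14 + 108.043ms (3/14)
12. 2809.124ms @ 39/7 + 108.043ms (3/14)
13. 2917.167ms @ 81/14 + 108.043ms (3/14)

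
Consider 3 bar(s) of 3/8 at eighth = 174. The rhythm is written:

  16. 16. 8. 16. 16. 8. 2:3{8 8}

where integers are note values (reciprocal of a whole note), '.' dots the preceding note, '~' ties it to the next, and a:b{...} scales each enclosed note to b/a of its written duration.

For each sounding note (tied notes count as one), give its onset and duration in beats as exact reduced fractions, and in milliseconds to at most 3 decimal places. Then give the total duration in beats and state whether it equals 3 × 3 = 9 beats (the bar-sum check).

1) 0.0ms=0b +258.621ms=3/4b
2) 258.621ms=3/4b +258.621ms=3/4b
3) 517.241ms=3/2b +517.241ms=3/2b
4) 1034.483ms=3b +258.621ms=3/4b
5) 1293.103ms=15/4b +258.621ms=3/4b
6) 1551.724ms=9/2b +517.241ms=3/2b
7) 2068.966ms=6b +517.241ms=3/2b
8) 2586.207ms=15/2b +517.241ms=3/2b
Σ=9b of 9 (174bpm 3/8) — PASS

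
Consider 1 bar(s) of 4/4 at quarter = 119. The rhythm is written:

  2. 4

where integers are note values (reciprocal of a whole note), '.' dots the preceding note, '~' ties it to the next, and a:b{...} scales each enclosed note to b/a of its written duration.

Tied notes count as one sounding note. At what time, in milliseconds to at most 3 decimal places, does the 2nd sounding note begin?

note 2 onset = 3b = 1512.605ms

1. 0.0ms @ 0 + 1512.605ms (3)
2. 1512.605ms @ 3 + 504.202ms (1)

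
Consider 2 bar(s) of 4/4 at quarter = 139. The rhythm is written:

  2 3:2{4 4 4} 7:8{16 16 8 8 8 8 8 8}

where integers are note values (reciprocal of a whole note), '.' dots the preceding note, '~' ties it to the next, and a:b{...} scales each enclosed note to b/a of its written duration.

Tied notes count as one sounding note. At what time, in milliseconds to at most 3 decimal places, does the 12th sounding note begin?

note 12 onset = 52/7b = 3206.578ms

1. 0.0ms @ 0 + 863.309ms (2)
2. 863.309ms @ 2 + 287.77ms (2/3)
3. 1151.079ms @ 8/3 + 287.77ms (2/3)
4. 1438.849ms @ 10/3 + 287.77ms (2/3)
5. 1726.619ms @ 4 + 123.33ms (2/7)
6. 1849.949ms @ 30/7 + 123.33ms (2/7)
7. 1973.279ms @ 32/7 + 246.66ms (4/7)
8. 2219.938ms @ 36/7 + 246.66ms (4/7)
9. 2466.598ms @ 40/7 + 246.66ms (4/7)
10. 2713.258ms @ 44/7 + 246.66ms (4/7)
11. 2959.918ms @ 48/7 + 246.66ms (4/7)
12. 3206.578ms @ 52/7 + 246.66ms (4/7)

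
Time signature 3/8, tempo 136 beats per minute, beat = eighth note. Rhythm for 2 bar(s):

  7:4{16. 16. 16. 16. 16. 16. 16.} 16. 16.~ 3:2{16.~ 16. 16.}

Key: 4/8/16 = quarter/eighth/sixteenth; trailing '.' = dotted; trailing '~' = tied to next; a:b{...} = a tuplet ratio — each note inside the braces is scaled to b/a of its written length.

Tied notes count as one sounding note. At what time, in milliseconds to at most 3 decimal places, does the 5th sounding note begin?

1. 0.0ms @ 0 + 189.076ms (3/7)
2. 189.076ms @ 3/7 + 189.076ms (3/7)
3. 378.151ms @ 6/7 + 189.076ms (3/7)
4. 567.227ms @ 9/7 + 189.076ms (3/7)
5. 756.303ms @ 12/7 + 189.076ms (3/7)
6. 945.378ms @ 15/7 + 189.076ms (3/7)
7. 1134.454ms @ 18/7 + 189.076ms (3/7)
8. 1323.529ms @ 3 + 330.882ms (3/4)
9. 1654.412ms @ 15/4 + 772.059ms (7/4)
10. 2426.471ms @ 11/2 + 220.588ms (1/2)

note 5 onset = 12/7b = 756.303ms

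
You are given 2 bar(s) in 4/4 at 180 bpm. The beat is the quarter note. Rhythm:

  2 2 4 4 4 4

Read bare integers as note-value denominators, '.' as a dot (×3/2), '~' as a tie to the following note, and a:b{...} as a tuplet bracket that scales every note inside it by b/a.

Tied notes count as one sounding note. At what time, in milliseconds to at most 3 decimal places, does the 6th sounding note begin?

note 6 onset = 7b = 2333.333ms

1. 0.0ms @ 0 + 666.667ms (2)
2. 666.667ms @ 2 + 666.667ms (2)
3. 1333.333ms @ 4 + 333.333ms (1)
4. 1666.667ms @ 5 + 333.333ms (1)
5. 2000.0ms @ 6 + 333.333ms (1)
6. 2333.333ms @ 7 + 333.333ms (1)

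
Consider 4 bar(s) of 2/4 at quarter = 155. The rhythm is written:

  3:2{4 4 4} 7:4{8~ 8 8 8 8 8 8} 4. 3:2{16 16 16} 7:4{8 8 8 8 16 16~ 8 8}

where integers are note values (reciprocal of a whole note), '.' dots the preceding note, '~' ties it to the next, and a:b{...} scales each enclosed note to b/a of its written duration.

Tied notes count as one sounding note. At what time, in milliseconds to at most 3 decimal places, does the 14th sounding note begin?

note 14 onset = 6b = 2322.581ms

1. 0.0ms @ 0 + 258.065ms (2/3)
2. 258.065ms @ 2/3 + 258.065ms (2/3)
3. 516.129ms @ 4/3 + 258.065ms (2/3)
4. 774.194ms @ 2 + 221.198ms (4/7)
5. 995.392ms @ 18/7 + 110.599ms (2/7)
6. 1105.991ms @ 20/7 + 110.599ms (2/7)
7. 1216.59ms @ 22/7 + 110.599ms (2/7)
8. 1327.189ms @ 24/7 + 110.599ms (2/7)
9. 1437.788ms @ 26/7 + 110.599ms (2/7)
10. 1548.387ms @ 4 + 580.645ms (3/2)
11. 2129.032ms @ 11/2 + 64.516ms (1/6)
12. 2193.548ms @ 17/3 + 64.516ms (1/6)
13. 2258.065ms @ 35/6 + 64.516ms (1/6)
14. 2322.581ms @ 6 + 110.599ms (2/7)
15. 2433.18ms @ 44/7 + 110.599ms (2/7)
16. 2543.779ms @ 46/7 + 110.599ms (2/7)
17. 2654.378ms @ 48/7 + 110.599ms (2/7)
18. 2764.977ms @ 50/7 + 55.3ms (1/7)
19. 2820.276ms @ 51/7 + 165.899ms (3/7)
20. 2986.175ms @ 54/7 + 110.599ms (2/7)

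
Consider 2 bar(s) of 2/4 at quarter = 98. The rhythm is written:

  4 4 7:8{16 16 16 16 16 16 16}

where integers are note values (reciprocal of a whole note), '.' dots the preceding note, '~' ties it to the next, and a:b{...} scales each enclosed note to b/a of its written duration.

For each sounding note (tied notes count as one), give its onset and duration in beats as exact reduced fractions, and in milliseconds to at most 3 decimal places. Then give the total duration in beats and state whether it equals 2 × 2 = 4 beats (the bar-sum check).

1) 0.0ms=0b +612.245ms=1b
2) 612.245ms=1b +612.245ms=1b
3) 1224.49ms=2b +174.927ms=2/7b
4) 1399.417ms=16/7b +174.927ms=2/7b
5) 1574.344ms=18/7b +174.927ms=2/7b
6) 1749.271ms=20/7b +174.927ms=2/7b
7) 1924.198ms=22/7b +174.927ms=2/7b
8) 2099.125ms=24/7b +174.927ms=2/7b
9) 2274.052ms=26/7b +174.927ms=2/7b
Σ=4b of 4 (98bpm 2/4) — PASS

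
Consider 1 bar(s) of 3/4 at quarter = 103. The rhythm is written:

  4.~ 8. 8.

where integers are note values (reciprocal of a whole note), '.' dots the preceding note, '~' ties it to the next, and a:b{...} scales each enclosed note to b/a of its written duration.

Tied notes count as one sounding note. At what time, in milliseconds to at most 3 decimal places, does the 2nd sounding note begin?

1. 0.0ms @ 0 + 1310.68ms (9/4)
2. 1310.68ms @ 9/4 + 436.893ms (3/4)

note 2 onset = 9/4b = 1310.68ms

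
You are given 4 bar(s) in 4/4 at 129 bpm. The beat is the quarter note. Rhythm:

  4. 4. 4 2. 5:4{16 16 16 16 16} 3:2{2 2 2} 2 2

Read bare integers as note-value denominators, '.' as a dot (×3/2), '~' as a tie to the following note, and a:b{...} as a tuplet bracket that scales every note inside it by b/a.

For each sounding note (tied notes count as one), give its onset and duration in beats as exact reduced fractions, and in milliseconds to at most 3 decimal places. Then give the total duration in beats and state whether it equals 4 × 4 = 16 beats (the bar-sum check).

1) 0.0ms=0b +697.674ms=3/2b
2) 697.674ms=3/2b +697.674ms=3/2b
3) 1395.349ms=3b +465.116ms=1b
4) 1860.465ms=4b +1395.349ms=3b
5) 3255.814ms=7b +93.023ms=1/5b
6) 3348.837ms=36/5b +93.023ms=1/5b
7) 3441.86ms=37/5b +93.023ms=1/5b
8) 3534.884ms=38/5b +93.023ms=1/5b
9) 3627.907ms=39/5b +93.023ms=1/5b
10) 3720.93ms=8b +620.155ms=4/3b
11) 4341.085ms=28/3b +620.155ms=4/3b
12) 4961.24ms=32/3b +620.155ms=4/3b
13) 5581.395ms=12b +930.233ms=2b
14) 6511.628ms=14b +930.233ms=2b
Σ=16b of 16 (129bpm 4/4) — PASS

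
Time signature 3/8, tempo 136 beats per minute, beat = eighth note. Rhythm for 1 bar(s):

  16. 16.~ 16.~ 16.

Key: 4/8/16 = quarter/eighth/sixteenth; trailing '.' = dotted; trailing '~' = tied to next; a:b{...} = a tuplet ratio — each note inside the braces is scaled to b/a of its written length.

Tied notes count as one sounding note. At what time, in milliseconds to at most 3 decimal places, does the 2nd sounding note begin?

note 2 onset = 3/4b = 330.882ms

1. 0.0ms @ 0 + 330.882ms (3/4)
2. 330.882ms @ 3/4 + 992.647ms (9/4)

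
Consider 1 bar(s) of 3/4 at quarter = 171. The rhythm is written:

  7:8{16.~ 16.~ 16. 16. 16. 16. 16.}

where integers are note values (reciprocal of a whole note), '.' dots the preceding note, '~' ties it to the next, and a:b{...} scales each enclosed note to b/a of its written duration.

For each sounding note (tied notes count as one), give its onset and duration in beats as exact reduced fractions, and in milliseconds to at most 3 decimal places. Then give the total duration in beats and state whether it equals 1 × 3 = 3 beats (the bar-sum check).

1) 0.0ms=0b +451.128ms=9/7b
2) 451.128ms=9/7b +150.376ms=3/7b
3) 601.504ms=12/7b +150.376ms=3/7b
4) 751.88ms=15/7b +150.376ms=3/7b
5) 902.256ms=18/7b +150.376ms=3/7b
Σ=3b of 3 (171bpm 3/4) — PASS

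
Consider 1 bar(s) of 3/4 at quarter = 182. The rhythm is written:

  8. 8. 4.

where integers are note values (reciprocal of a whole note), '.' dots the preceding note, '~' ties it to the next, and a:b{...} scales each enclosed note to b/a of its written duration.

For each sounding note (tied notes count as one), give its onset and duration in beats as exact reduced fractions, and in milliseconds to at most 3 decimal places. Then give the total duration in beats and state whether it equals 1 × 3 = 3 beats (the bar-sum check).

1) 0.0ms=0b +247.253ms=3/4b
2) 247.253ms=3/4b +247.253ms=3/4b
3) 494.505ms=3/2b +494.505ms=3/2b
Σ=3b of 3 (182bpm 3/4) — PASS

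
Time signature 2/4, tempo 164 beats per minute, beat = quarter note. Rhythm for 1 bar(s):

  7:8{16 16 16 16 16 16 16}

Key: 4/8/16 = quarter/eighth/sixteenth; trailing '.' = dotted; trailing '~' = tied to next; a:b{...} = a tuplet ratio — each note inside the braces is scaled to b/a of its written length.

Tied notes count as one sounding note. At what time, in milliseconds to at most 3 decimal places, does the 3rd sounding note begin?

note 3 onset = 4/7b = 209.059ms

1. 0.0ms @ 0 + 104.53ms (2/7)
2. 104.53ms @ 2/7 + 104.53ms (2/7)
3. 209.059ms @ 4/7 + 104.53ms (2/7)
4. 313.589ms @ 6/7 + 104.53ms (2/7)
5. 418.118ms @ 8/7 + 104.53ms (2/7)
6. 522.648ms @ 10/7 + 104.53ms (2/7)
7. 627.178ms @ 12/7 + 104.53ms (2/7)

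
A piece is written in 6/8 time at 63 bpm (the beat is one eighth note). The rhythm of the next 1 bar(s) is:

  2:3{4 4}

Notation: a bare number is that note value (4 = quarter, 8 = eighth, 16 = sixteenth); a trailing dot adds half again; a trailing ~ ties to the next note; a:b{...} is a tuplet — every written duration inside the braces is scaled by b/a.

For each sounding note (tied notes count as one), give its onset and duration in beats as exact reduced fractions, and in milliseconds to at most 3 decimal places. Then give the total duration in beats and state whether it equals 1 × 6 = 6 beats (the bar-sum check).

1) 0.0ms=0b +2857.143ms=3b
2) 2857.143ms=3b +2857.143ms=3b
Σ=6b of 6 (63bpm 6/8) — PASS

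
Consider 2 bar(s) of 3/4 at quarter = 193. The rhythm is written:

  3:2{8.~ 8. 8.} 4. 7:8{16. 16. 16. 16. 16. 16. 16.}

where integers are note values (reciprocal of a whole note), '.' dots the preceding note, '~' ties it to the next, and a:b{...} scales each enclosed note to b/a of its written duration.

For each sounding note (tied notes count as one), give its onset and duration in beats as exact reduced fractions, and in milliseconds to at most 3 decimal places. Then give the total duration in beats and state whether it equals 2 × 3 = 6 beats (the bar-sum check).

1) 0.0ms=0b +310.881ms=1b
2) 310.881ms=1b +155.44ms=1/2b
3) 466.321ms=3/2b +466.321ms=3/2b
4) 932.642ms=3b +133.235ms=3/7b
5) 1065.877ms=24/7b +133.235ms=3/7b
6) 1199.112ms=27/7b +133.235ms=3/7b
7) 1332.346ms=30/7b +133.235ms=3/7b
8) 1465.581ms=33/7b +133.235ms=3/7b
9) 1598.816ms=36/7b +133.235ms=3/7b
10) 1732.05ms=39/7b +133.235ms=3/7b
Σ=6b of 6 (193bpm 3/4) — PASS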